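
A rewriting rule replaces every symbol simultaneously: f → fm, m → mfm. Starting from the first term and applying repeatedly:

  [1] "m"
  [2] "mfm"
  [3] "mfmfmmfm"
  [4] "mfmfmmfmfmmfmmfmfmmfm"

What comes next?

Rewriting the 21 symbols of mfmfmmfmfmmfmmfmfmmfm one by one yields mfm fm mfm fm mfm mfm fm mfm fm mfm mfm fm mfm mfm fm mfm fm mfm mfm fm mfm; concatenated:

mfmfmmfmfmmfmmfmfmmfmfmmfmmfmfmmfmmfmfmmfmfmmfmmfmfmmfm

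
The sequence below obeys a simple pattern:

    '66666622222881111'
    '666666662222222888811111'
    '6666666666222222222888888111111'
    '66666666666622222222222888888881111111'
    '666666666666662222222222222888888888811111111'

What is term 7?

66666666666666666622222222222222222888888888888881111111111

Reading off run lengths: 6 runs 6, 8, 10, 12, 14; 2 runs 5, 7, 9, 11, 13; 8 runs 2, 4, 6, 8, 10; 1 runs 4, 5, 6, 7, 8 — each is linear in n, where the shown terms are n = 2, 3, 4, 5, 6.
Setting n = 8 gives 18, 17, 14, 10 characters in each block.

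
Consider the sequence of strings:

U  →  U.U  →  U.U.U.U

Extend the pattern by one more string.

Every step duplicates the string with '.' between the halves.
Doubling U.U.U.U with '.' between the halves:

U.U.U.U.U.U.U.U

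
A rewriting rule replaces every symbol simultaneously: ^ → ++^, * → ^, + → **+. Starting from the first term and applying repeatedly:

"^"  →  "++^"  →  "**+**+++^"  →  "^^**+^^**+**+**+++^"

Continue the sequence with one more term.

Rewriting the 19 symbols of ^^**+^^**+**+**+++^ one by one yields ++^ ++^ ^ ^ **+ ++^ ++^ ^ ^ **+ ^ ^ **+ ^ ^ **+ **+ **+ ++^; concatenated:

++^++^^^**+++^++^^^**+^^**+^^**+**+**+++^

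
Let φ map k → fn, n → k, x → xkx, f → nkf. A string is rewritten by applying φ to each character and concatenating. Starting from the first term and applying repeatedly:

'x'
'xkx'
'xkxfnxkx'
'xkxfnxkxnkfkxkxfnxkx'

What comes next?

Rewriting the 20 symbols of xkxfnxkxnkfkxkxfnxkx one by one yields xkx fn xkx nkf k xkx fn xkx k fn nkf fn xkx fn xkx nkf k xkx fn xkx; concatenated:

xkxfnxkxnkfkxkxfnxkxkfnnkffnxkxfnxkxnkfkxkxfnxkx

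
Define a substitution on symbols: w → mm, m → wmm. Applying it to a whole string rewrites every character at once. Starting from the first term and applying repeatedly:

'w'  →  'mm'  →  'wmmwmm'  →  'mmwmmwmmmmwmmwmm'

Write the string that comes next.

wmmwmmmmwmmwmmmmwmmwmmwmmwmmmmwmmwmmmmwmmwmm

Replace each of the 16 characters of mmwmmwmmmmwmmwmm in place — wmm wmm mm wmm wmm mm wmm wmm wmm wmm mm wmm wmm mm wmm wmm — and concatenate.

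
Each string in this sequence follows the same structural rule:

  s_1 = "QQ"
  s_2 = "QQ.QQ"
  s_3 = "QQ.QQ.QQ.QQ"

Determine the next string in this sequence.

QQ.QQ.QQ.QQ.QQ.QQ.QQ.QQ

Each string is two copies of the previous one joined by '.'.
One more doubling of QQ.QQ.QQ.QQ gives the answer.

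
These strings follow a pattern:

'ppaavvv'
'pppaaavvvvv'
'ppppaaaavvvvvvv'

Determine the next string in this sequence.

Each string has the form p^{n} a^{n} v^{2n-1}, where the shown terms are n = 2, 3, 4.
Setting n = 5 gives 5, 5, 9 characters in each block.

pppppaaaaavvvvvvvvv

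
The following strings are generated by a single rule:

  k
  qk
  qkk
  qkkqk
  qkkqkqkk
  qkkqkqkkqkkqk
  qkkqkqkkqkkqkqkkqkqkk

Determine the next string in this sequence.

qkkqkqkkqkkqkqkkqkqkkqkkqkqkkqkkqk

Each term (from the third on) is the previous term followed by the one before it: term 3 = qk·k = qkk.
So term 8 is qkkqkqkkqkkqkqkkqkqkk·qkkqkqkkqkkqk.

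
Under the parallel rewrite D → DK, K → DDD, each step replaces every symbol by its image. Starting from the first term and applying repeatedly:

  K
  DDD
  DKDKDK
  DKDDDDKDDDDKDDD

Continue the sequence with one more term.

Replace each of the 15 characters of DKDDDDKDDDDKDDD in place — DK DDD DK DK DK DK DDD DK DK DK DK DDD DK DK DK — and concatenate.

DKDDDDKDKDKDKDDDDKDKDKDKDDDDKDKDK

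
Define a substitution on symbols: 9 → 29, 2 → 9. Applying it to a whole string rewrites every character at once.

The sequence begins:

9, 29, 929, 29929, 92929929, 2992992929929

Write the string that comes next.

Applying the rule to each of the 13 symbols of 2992992929929 gives the pieces 9 29 29 9 29 29 9 29 9 29 29 9 29, which concatenate to the answer.

929299292992992929929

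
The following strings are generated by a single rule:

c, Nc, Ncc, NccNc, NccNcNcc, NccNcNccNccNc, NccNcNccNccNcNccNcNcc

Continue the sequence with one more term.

NccNcNccNccNcNccNcNccNccNcNccNccNc

From term 3 onward, concatenate the last term with the second-to-last: Nc·c = Ncc, Ncc·Nc = NccNc, …
The next term joins NccNcNccNccNcNccNcNcc and NccNcNccNccNc.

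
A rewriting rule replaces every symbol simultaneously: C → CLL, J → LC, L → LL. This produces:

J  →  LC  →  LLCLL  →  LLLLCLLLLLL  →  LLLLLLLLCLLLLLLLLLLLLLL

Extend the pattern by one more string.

Rewriting the 23 symbols of LLLLLLLLCLLLLLLLLLLLLLL one by one yields LL LL LL LL LL LL LL LL CLL LL LL LL LL LL LL LL LL LL LL LL LL LL LL; concatenated:

LLLLLLLLLLLLLLLLCLLLLLLLLLLLLLLLLLLLLLLLLLLLLLL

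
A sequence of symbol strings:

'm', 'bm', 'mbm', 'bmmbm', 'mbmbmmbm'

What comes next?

From term 3 onward, concatenate the second-to-last term with the last: m·bm = mbm, bm·mbm = bmmbm, …
So term 6 is bmmbm·mbmbmmbm.

bmmbmmbmbmmbm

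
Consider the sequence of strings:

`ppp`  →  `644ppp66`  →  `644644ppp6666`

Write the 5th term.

Every step adds 644 to the front and 66 to the end of the previous string.
From 644644ppp6666, 2 further steps: 644644ppp6666 → 644644644ppp666666 → (answer).

644644644644ppp66666666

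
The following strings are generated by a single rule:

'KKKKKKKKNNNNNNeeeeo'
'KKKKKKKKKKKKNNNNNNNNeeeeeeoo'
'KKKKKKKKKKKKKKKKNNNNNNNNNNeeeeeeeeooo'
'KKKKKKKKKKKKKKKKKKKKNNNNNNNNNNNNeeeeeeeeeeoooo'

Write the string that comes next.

Term n consists of 4n K's, followed by 2n+2 N's, followed by 2n e's, followed by n-1 o's, where the shown terms are n = 2, 3, 4, 5.
For the next term, n = 6, so the run lengths are 24, 14, 12, 5.

KKKKKKKKKKKKKKKKKKKKKKKKNNNNNNNNNNNNNNeeeeeeeeeeeeooooo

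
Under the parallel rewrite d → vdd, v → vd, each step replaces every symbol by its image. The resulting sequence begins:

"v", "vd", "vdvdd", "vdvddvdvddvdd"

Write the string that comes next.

vdvddvdvddvddvdvddvdvddvddvdvddvdd

Applying the rule to each of the 13 symbols of vdvddvdvddvdd gives the pieces vd vdd vd vdd vdd vd vdd vd vdd vdd vd vdd vdd, which concatenate to the answer.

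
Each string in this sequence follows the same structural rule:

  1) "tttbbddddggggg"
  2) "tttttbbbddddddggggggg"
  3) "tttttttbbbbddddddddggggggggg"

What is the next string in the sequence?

tttttttttbbbbbddddddddddggggggggggg

Reading off run lengths: t runs 3, 5, 7; b runs 2, 3, 4; d runs 4, 6, 8; g runs 5, 7, 9 — each is linear in n, where the shown terms are n = 2, 3, 4.
At n = 5 the blocks have lengths 9, 5, 10, 11.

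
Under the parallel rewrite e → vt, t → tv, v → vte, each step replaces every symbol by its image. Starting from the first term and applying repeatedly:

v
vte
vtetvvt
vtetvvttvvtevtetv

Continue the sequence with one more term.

Replace each of the 17 characters of vtetvvttvvtevtetv in place — vte tv vt tv vte vte tv tv vte vte tv vt vte tv vt tv vte — and concatenate.

vtetvvttvvtevtetvtvvtevtetvvtvtetvvttvvte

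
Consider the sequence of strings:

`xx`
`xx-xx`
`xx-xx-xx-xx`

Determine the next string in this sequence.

Each string is two copies of the previous one joined by '-'.
So the next term is two copies of xx-xx-xx-xx with '-' between the halves.

xx-xx-xx-xx-xx-xx-xx-xx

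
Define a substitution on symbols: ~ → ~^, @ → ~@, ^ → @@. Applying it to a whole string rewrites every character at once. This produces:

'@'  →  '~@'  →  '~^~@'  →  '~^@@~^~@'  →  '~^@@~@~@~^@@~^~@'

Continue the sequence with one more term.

Applying the rule to each of the 16 symbols of ~^@@~@~@~^@@~^~@ gives the pieces ~^ @@ ~@ ~@ ~^ ~@ ~^ ~@ ~^ @@ ~@ ~@ ~^ @@ ~^ ~@, which concatenate to the answer.

~^@@~@~@~^~@~^~@~^@@~@~@~^@@~^~@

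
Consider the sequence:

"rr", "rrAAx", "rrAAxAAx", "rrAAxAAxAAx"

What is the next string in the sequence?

Each term is the previous one with AAx appended.
So the next term is rrAAxAAxAAx·AAx.

rrAAxAAxAAxAAx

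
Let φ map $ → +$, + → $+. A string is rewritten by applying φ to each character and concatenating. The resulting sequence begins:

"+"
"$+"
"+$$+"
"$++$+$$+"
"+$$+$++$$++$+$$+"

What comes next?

Replace each of the 16 characters of +$$+$++$$++$+$$+ in place — $+ +$ +$ $+ +$ $+ $+ +$ +$ $+ $+ +$ $+ +$ +$ $+ — and concatenate.

$++$+$$++$$+$++$+$$+$++$$++$+$$+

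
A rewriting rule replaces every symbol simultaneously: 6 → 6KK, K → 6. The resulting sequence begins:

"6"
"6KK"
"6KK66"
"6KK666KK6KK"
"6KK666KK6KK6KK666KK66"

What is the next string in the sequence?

Replace each of the 21 characters of 6KK666KK6KK6KK666KK66 in place — 6KK 6 6 6KK 6KK 6KK 6 6 6KK 6 6 6KK 6 6 6KK 6KK 6KK 6 6 6KK 6KK — and concatenate.

6KK666KK6KK6KK666KK666KK666KK6KK6KK666KK6KK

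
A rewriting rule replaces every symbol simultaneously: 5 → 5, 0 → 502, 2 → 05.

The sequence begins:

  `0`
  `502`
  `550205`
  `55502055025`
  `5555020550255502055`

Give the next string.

φ(5555020550255502055) expands symbol-by-symbol to 5 5 5 5 502 05 502 5 5 502 05 5 5 5 502 05 502 5 5; joining the 19 pieces gives the next term.

55555020550255502055555020550255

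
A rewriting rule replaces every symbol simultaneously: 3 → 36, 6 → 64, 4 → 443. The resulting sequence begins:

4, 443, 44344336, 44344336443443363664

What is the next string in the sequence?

Rewriting the 20 symbols of 44344336443443363664 one by one yields 443 443 36 443 443 36 36 64 443 443 36 443 443 36 36 64 36 64 64 443; concatenated:

4434433644344336366444344336443443363664366464443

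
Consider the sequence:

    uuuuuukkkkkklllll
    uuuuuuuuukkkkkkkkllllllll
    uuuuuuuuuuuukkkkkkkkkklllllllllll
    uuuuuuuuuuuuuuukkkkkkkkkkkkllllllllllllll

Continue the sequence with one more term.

Each string has the form u^{3n} k^{2n+2} l^{3n-1}, where the shown terms are n = 2, 3, 4, 5.
For the next term, n = 6, so the run lengths are 18, 14, 17.

uuuuuuuuuuuuuuuuuukkkkkkkkkkkkkklllllllllllllllll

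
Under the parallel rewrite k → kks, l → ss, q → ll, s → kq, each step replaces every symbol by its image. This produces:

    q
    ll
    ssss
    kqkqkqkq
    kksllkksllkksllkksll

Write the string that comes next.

kkskkskqsssskkskkskqsssskkskkskqsssskkskkskqssss

φ(kksllkksllkksllkksll) expands symbol-by-symbol to kks kks kq ss ss kks kks kq ss ss kks kks kq ss ss kks kks kq ss ss; joining the 20 pieces gives the next term.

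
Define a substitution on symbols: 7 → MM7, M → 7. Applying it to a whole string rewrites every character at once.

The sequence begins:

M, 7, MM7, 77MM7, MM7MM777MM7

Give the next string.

77MM777MM7MM7MM777MM7

Rewriting each symbol of MM7MM777MM7: M→7, M→7, 7→MM7, M→7, M→7, 7→MM7, 7→MM7, 7→MM7, M→7, M→7, 7→MM7, which concatenates to 7 7 MM7 7 7 MM7 MM7 MM7 7 7 MM7.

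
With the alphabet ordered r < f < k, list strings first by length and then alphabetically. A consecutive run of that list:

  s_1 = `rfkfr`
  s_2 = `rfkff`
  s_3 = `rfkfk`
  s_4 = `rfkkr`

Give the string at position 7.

rkrrr

Continuing the enumeration 3 steps past rfkkr: rfkkr → rfkkf → rfkkk → (answer).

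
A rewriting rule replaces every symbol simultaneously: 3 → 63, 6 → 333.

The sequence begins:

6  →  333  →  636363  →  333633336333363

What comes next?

Rewriting the 15 symbols of 333633336333363 one by one yields 63 63 63 333 63 63 63 63 333 63 63 63 63 333 63; concatenated:

636363333636363633336363636333363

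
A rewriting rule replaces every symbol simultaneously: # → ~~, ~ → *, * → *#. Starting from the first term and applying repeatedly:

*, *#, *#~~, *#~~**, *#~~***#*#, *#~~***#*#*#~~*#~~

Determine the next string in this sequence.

Rewriting the 18 symbols of *#~~***#*#*#~~*#~~ one by one yields *# ~~ * * *# *# *# ~~ *# ~~ *# ~~ * * *# ~~ * *; concatenated:

*#~~***#*#*#~~*#~~*#~~***#~~**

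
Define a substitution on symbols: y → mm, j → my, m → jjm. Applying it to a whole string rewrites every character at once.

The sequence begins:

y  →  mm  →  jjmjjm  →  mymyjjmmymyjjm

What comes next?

Applying the rule to each of the 14 symbols of mymyjjmmymyjjm gives the pieces jjm mm jjm mm my my jjm jjm mm jjm mm my my jjm, which concatenate to the answer.

jjmmmjjmmmmymyjjmjjmmmjjmmmmymyjjm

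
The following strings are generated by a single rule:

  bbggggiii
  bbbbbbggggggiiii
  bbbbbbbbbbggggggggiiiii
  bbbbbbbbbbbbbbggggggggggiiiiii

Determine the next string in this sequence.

bbbbbbbbbbbbbbbbbbggggggggggggiiiiiii

Reading off run lengths: b runs 2, 6, 10, 14; g runs 4, 6, 8, 10; i runs 3, 4, 5, 6 — each is linear in n (n = 1, 2, …).
At n = 5 the blocks have lengths 18, 12, 7.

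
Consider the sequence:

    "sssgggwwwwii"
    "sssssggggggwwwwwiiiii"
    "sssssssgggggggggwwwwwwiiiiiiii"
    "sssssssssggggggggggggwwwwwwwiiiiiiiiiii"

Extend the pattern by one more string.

Each string has the form s^{2n+1} g^{3n} w^{n+3} i^{3n-1} (n = 1, 2, …).
Setting n = 5 gives 11, 15, 8, 14 characters in each block.

sssssssssssgggggggggggggggwwwwwwwwiiiiiiiiiiiiii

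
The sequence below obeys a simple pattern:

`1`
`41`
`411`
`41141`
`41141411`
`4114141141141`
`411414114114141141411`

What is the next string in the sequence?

4114141141141411414114114141141141

Each term (from the third on) is the previous term followed by the one before it: term 3 = 41·1 = 411.
The next term joins 411414114114141141411 and 4114141141141.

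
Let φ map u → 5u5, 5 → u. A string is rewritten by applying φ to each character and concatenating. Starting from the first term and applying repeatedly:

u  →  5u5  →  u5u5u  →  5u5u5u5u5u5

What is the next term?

u5u5u5u5u5u5u5u5u5u5u

Apply φ to 5u5u5u5u5u5 symbol by symbol: 5→u, u→5u5, 5→u, u→5u5, 5→u, u→5u5, 5→u, u→5u5, 5→u, u→5u5, 5→u; joined: u 5u5 u 5u5 u 5u5 u 5u5 u 5u5 u.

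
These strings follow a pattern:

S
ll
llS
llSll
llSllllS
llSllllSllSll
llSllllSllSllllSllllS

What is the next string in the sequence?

From term 3 onward, concatenate the last term with the second-to-last: ll·S = llS, llS·ll = llSll, …
Continuing: llSllllSllSllllSllllS · llSllllSllSll gives term 8.

llSllllSllSllllSllllSllSllllSllSll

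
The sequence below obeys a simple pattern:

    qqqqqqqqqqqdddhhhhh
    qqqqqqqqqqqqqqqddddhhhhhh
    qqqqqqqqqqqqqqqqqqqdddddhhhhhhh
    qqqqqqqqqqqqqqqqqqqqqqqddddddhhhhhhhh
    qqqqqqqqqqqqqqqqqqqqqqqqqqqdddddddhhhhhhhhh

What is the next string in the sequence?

qqqqqqqqqqqqqqqqqqqqqqqqqqqqqqqddddddddhhhhhhhhhh

Each string has the form q^{4n+3} d^{n+1} h^{n+3}, where the shown terms are n = 2, 3, 4, 5, 6.
At n = 7 the blocks have lengths 31, 8, 10.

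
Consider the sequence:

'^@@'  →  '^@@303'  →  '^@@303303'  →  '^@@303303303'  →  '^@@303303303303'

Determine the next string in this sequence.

^@@303303303303303

Each term is the previous one with 303 appended.
One more step from ^@@303303303303 gives the answer.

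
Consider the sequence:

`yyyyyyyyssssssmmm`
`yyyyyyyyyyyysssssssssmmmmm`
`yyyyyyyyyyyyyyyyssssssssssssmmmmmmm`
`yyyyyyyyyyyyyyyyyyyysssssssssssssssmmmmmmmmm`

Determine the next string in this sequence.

Term n consists of 4n y's, followed by 3n s's, followed by 2n-1 m's, where the shown terms are n = 2, 3, 4, 5.
Setting n = 6 gives 24, 18, 11 characters in each block.

yyyyyyyyyyyyyyyyyyyyyyyyssssssssssssssssssmmmmmmmmmmm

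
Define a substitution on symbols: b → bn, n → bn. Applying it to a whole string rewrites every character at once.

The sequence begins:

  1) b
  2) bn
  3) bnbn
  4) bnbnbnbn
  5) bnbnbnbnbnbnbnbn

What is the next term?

bnbnbnbnbnbnbnbnbnbnbnbnbnbnbnbn

φ(bnbnbnbnbnbnbnbn) expands symbol-by-symbol to bn bn bn bn bn bn bn bn bn bn bn bn bn bn bn bn; joining the 16 pieces gives the next term.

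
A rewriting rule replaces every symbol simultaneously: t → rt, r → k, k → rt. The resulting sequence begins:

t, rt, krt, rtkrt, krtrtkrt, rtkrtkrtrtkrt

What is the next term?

krtrtkrtrtkrtkrtrtkrt

φ(rtkrtkrtrtkrt) expands symbol-by-symbol to k rt rt k rt rt k rt k rt rt k rt; joining the 13 pieces gives the next term.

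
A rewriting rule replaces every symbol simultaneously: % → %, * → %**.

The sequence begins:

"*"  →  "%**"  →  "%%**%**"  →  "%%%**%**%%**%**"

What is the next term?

Replace each of the 15 characters of %%%**%**%%**%** in place — % % % %** %** % %** %** % % %** %** % %** %** — and concatenate.

%%%%**%**%%**%**%%%**%**%%**%**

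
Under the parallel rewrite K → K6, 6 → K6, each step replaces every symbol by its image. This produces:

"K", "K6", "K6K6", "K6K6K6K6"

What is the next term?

K6K6K6K6K6K6K6K6

Apply φ to K6K6K6K6 symbol by symbol: K→K6, 6→K6, K→K6, 6→K6, K→K6, 6→K6, K→K6, 6→K6; joined: K6 K6 K6 K6 K6 K6 K6 K6.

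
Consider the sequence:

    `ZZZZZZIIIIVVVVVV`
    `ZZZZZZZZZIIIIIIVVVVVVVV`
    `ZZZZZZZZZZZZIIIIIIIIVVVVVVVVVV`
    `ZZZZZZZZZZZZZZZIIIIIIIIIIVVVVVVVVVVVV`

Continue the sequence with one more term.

ZZZZZZZZZZZZZZZZZZIIIIIIIIIIIIVVVVVVVVVVVVVV

Term n consists of 3n Z's, followed by 2n I's, followed by 2n+2 V's, where the shown terms are n = 2, 3, 4, 5.
Setting n = 6 gives 18, 12, 14 characters in each block.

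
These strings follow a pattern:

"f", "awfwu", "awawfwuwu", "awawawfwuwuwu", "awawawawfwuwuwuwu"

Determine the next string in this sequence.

Each term wraps the previous one in aw on the left and wu on the right.
Applying this once more to awawawawfwuwuwuwu:

awawawawawfwuwuwuwuwu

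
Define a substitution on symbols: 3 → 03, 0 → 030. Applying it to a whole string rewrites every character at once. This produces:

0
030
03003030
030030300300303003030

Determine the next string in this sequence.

0300303003003030030300300303003003030030300300303003030

Replace each of the 21 characters of 030030300300303003030 in place — 030 03 030 030 03 030 03 030 030 03 030 030 03 030 03 030 030 03 030 03 030 — and concatenate.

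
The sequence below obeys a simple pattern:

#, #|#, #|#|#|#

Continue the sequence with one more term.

#|#|#|#|#|#|#|#

s(k+1) = s(k)·|·s(k) — each term doubles the last with '|' between the halves.
One more doubling of #|#|#|# gives the answer.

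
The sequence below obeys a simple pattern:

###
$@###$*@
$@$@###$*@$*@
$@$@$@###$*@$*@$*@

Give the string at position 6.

$@$@$@$@$@###$*@$*@$*@$*@$*@

Every step adds $@ to the front and $*@ to the end of the previous string.
From $@$@$@###$*@$*@$*@, 2 further steps: $@$@$@###$*@$*@$*@ → $@$@$@$@###$*@$*@$*@$*@ → (answer).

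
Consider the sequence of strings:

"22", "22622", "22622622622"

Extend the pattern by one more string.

Each string is two copies of the previous one joined by '6'.
Doubling 22622622622 with '6' between the halves:

22622622622622622622622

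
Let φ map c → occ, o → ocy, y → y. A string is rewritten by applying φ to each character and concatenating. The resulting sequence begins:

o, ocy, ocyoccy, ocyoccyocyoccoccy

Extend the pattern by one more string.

ocyoccyocyoccoccyocyoccyocyoccoccocyoccoccy

Replace each of the 17 characters of ocyoccyocyoccoccy in place — ocy occ y ocy occ occ y ocy occ y ocy occ occ ocy occ occ y — and concatenate.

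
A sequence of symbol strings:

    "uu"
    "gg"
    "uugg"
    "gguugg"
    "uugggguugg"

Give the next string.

Each term (from the third on) is the two preceding terms concatenated in order: term 3 = uu·gg = uugg.
Continuing: gguugg · uugggguugg gives term 6.

gguugguugggguugg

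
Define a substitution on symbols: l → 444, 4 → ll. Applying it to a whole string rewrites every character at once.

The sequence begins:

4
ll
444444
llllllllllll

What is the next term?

Apply φ to llllllllllll symbol by symbol: l→444, l→444, l→444, l→444, l→444, l→444, l→444, l→444, l→444, l→444, l→444, l→444; joined: 444 444 444 444 444 444 444 444 444 444 444 444.

444444444444444444444444444444444444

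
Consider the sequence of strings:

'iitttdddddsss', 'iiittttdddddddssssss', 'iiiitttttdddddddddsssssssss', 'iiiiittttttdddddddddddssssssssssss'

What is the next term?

Each string has the form i^{n+1} t^{n+2} d^{2n+3} s^{3n} (n = 1, 2, …).
For the next term, n = 5, so the run lengths are 6, 7, 13, 15.

iiiiiitttttttdddddddddddddsssssssssssssss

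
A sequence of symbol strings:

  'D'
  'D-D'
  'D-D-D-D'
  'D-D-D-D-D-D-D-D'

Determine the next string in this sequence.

Every step duplicates the string with '-' between the halves.
Doubling D-D-D-D-D-D-D-D with '-' between the halves:

D-D-D-D-D-D-D-D-D-D-D-D-D-D-D-D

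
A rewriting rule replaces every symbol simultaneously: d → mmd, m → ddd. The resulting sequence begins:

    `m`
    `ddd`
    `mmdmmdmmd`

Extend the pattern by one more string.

Apply φ to mmdmmdmmd symbol by symbol: m→ddd, m→ddd, d→mmd, m→ddd, m→ddd, d→mmd, m→ddd, m→ddd, d→mmd; joined: ddd ddd mmd ddd ddd mmd ddd ddd mmd.

ddddddmmdddddddmmdddddddmmd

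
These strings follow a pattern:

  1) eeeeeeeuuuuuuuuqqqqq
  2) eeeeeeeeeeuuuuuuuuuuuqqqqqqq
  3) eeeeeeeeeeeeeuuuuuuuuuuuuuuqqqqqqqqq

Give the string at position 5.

eeeeeeeeeeeeeeeeeeeuuuuuuuuuuuuuuuuuuuuqqqqqqqqqqqqq

The n-th term is 3n+1 e's then 3n+2 u's then 2n+1 q's, where the shown terms are n = 2, 3, 4.
Setting n = 6 gives 19, 20, 13 characters in each block.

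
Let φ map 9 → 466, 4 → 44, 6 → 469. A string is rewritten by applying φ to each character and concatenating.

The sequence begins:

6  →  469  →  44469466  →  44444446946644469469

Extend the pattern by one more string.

444444444444444694664446946944444446946644469466

Replace each of the 20 characters of 44444446946644469469 in place — 44 44 44 44 44 44 44 469 466 44 469 469 44 44 44 469 466 44 469 466 — and concatenate.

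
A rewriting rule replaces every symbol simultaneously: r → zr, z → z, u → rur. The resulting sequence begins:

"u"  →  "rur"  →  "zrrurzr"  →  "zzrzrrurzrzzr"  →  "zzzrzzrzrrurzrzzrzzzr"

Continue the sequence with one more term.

zzzzrzzzrzzrzrrurzrzzrzzzrzzzzr

Applying the rule to each of the 21 symbols of zzzrzzrzrrurzrzzrzzzr gives the pieces z z z zr z z zr z zr zr rur zr z zr z z zr z z z zr, which concatenate to the answer.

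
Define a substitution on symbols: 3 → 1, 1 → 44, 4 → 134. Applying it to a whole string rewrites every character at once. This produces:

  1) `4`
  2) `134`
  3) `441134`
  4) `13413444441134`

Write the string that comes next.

φ(13413444441134) expands symbol-by-symbol to 44 1 134 44 1 134 134 134 134 134 44 44 1 134; joining the 14 pieces gives the next term.

44113444113413413413413444441134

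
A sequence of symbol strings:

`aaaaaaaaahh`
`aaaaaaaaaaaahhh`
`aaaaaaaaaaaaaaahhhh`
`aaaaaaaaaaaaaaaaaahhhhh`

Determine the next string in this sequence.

Term n consists of 3n a's, followed by n-1 h's, where the shown terms are n = 3, 4, 5, 6.
At n = 7 the blocks have lengths 21, 6.

aaaaaaaaaaaaaaaaaaaaahhhhhh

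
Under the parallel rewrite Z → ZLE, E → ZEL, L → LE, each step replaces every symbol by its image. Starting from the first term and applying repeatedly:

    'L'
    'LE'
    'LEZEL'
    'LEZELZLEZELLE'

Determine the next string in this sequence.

Rewriting the 13 symbols of LEZELZLEZELLE one by one yields LE ZEL ZLE ZEL LE ZLE LE ZEL ZLE ZEL LE LE ZEL; concatenated:

LEZELZLEZELLEZLELEZELZLEZELLELEZEL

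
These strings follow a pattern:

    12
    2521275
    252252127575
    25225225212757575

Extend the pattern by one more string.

Each term wraps the previous one in 252 on the left and 75 on the right.
One more step from 25225225212757575 gives the answer.

2522522522521275757575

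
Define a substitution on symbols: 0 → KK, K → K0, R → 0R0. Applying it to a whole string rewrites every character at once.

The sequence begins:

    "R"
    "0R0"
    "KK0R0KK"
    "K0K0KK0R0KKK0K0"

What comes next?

K0KKK0KKK0K0KK0R0KKK0K0K0KKK0KK

φ(K0K0KK0R0KKK0K0) expands symbol-by-symbol to K0 KK K0 KK K0 K0 KK 0R0 KK K0 K0 K0 KK K0 KK; joining the 15 pieces gives the next term.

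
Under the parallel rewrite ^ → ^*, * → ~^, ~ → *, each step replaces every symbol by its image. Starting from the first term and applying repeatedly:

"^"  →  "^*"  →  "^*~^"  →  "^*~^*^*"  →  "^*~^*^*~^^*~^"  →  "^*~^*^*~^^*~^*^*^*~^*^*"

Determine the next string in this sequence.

^*~^*^*~^^*~^*^*^*~^*^*~^^*~^^*~^*^*~^^*~^

φ(^*~^*^*~^^*~^*^*^*~^*^*) expands symbol-by-symbol to ^* ~^ * ^* ~^ ^* ~^ * ^* ^* ~^ * ^* ~^ ^* ~^ ^* ~^ * ^* ~^ ^* ~^; joining the 23 pieces gives the next term.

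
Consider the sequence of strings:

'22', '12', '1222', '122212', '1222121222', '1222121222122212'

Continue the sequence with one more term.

Each term (from the third on) is the previous term followed by the one before it: term 3 = 12·22 = 1222.
The next term joins 1222121222122212 and 1222121222.

12221212221222121222121222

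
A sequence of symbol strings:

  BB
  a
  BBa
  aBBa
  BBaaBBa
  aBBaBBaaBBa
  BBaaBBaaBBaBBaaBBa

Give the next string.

aBBaBBaaBBaBBaaBBaaBBaBBaaBBa

From term 3 onward, concatenate the second-to-last term with the last: BB·a = BBa, a·BBa = aBBa, …
Continuing: aBBaBBaaBBa · BBaaBBaaBBaBBaaBBa gives term 8.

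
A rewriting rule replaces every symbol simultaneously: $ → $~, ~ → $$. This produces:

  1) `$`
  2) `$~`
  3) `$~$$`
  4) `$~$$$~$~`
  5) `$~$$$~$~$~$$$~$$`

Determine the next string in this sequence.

Applying the rule to each of the 16 symbols of $~$$$~$~$~$$$~$$ gives the pieces $~ $$ $~ $~ $~ $$ $~ $$ $~ $$ $~ $~ $~ $$ $~ $~, which concatenate to the answer.

$~$$$~$~$~$$$~$$$~$$$~$~$~$$$~$~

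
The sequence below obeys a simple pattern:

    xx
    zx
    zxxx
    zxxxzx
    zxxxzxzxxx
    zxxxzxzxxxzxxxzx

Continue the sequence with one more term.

From term 3 onward, concatenate the last term with the second-to-last: zx·xx = zxxx, zxxx·zx = zxxxzx, …
Continuing: zxxxzxzxxxzxxxzx · zxxxzxzxxx gives term 7.

zxxxzxzxxxzxxxzxzxxxzxzxxx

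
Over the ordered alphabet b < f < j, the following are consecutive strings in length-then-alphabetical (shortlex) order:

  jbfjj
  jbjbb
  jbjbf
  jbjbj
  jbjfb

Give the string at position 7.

jbjfj

Continuing the enumeration 2 steps past jbjfb: jbjfb → jbjff → (answer).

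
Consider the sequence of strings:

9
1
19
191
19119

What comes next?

This is a Fibonacci-style word recurrence s(k) = s(k−1)·s(k−2): e.g. 1·9 = 19.
Continuing: 19119 · 191 gives term 6.

19119191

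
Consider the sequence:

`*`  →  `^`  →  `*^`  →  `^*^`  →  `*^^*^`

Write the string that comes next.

Each term (from the third on) is the two preceding terms concatenated in order: term 3 = *·^ = *^.
Continuing: ^*^ · *^^*^ gives term 6.

^*^*^^*^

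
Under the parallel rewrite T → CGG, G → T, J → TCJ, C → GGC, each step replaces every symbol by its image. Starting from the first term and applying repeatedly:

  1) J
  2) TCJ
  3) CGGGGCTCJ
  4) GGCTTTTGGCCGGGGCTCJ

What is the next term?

TTGGCCGGCGGCGGCGGTTGGCGGCTTTTGGCCGGGGCTCJ

Replace each of the 19 characters of GGCTTTTGGCCGGGGCTCJ in place — T T GGC CGG CGG CGG CGG T T GGC GGC T T T T GGC CGG GGC TCJ — and concatenate.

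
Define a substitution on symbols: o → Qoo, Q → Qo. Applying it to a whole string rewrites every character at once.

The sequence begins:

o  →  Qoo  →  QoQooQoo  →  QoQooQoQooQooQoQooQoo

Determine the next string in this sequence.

φ(QoQooQoQooQooQoQooQoo) expands symbol-by-symbol to Qo Qoo Qo Qoo Qoo Qo Qoo Qo Qoo Qoo Qo Qoo Qoo Qo Qoo Qo Qoo Qoo Qo Qoo Qoo; joining the 21 pieces gives the next term.

QoQooQoQooQooQoQooQoQooQooQoQooQooQoQooQoQooQooQoQooQoo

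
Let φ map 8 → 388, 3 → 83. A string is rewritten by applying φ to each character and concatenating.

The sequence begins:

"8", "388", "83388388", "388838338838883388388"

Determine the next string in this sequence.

Rewriting the 21 symbols of 388838338838883388388 one by one yields 83 388 388 388 83 388 83 83 388 388 83 388 388 388 83 83 388 388 83 388 388; concatenated:

8338838838883388838338838883388388388838338838883388388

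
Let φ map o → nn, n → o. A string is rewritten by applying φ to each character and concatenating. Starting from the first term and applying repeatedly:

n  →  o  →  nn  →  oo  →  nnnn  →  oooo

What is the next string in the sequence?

nnnnnnnn

Expanding oooo: o→nn, o→nn, o→nn, o→nn. Concatenated: nn nn nn nn.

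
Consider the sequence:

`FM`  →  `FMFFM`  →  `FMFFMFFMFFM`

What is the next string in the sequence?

FMFFMFFMFFMFFMFFMFFMFFM

Each string is two copies of the previous one joined by 'F'.
So the next term is two copies of FMFFMFFMFFM with 'F' between the halves.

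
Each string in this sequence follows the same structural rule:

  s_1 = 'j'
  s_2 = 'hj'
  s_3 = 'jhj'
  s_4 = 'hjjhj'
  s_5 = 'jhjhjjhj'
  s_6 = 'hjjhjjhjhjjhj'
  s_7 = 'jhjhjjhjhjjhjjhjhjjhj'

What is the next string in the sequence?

hjjhjjhjhjjhjjhjhjjhjhjjhjjhjhjjhj

From term 3 onward, concatenate the second-to-last term with the last: j·hj = jhj, hj·jhj = hjjhj, …
The next term joins hjjhjjhjhjjhj and jhjhjjhjhjjhjjhjhjjhj.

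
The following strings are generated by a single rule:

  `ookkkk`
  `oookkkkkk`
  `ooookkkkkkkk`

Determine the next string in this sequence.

Reading off run lengths: o runs 2, 3, 4; k runs 4, 6, 8 — each is linear in n, where the shown terms are n = 2, 3, 4.
For the next term, n = 5, so the run lengths are 5, 10.

oooookkkkkkkkkk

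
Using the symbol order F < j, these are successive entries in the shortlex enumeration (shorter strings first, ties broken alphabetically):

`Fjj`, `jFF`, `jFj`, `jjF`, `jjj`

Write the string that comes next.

After jjj the length-3 strings are exhausted; the first length-4 string is 4 copies of F.

FFFF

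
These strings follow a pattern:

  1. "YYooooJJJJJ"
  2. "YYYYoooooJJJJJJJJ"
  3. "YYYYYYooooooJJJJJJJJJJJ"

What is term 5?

YYYYYYYYYYooooooooJJJJJJJJJJJJJJJJJ

Each string has the form Y^{2n} o^{n+3} J^{3n+2} (n = 1, 2, …).
At n = 5 the blocks have lengths 10, 8, 17.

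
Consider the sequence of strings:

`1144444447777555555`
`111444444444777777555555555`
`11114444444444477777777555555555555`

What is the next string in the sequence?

1111144444444444447777777777555555555555555

Each string has the form 1^{n} 4^{2n+3} 7^{2n} 5^{3n}, where the shown terms are n = 2, 3, 4.
At n = 5 the blocks have lengths 5, 13, 10, 15.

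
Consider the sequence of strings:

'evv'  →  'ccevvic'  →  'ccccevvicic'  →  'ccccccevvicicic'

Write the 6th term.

s(k+1) = cc·s(k)·ic, so each term gains cc as a prefix and ic as a suffix.
From ccccccevvicicic, 2 further steps: ccccccevvicicic → ccccccccevvicicicic → (answer).

ccccccccccevvicicicicic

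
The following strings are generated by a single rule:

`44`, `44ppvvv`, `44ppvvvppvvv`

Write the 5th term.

The strings grow by a fixed suffix ppvvv each time.
From 44ppvvvppvvv, 2 further steps: 44ppvvvppvvv → 44ppvvvppvvvppvvv → (answer).

44ppvvvppvvvppvvvppvvv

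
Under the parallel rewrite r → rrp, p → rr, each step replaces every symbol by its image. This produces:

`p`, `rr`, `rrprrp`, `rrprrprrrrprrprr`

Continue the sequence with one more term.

Rewriting the 16 symbols of rrprrprrrrprrprr one by one yields rrp rrp rr rrp rrp rr rrp rrp rrp rrp rr rrp rrp rr rrp rrp; concatenated:

rrprrprrrrprrprrrrprrprrprrprrrrprrprrrrprrp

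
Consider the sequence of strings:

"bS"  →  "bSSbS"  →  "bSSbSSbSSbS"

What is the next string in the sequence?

bSSbSSbSSbSSbSSbSSbSSbS

Each string is two copies of the previous one joined by 'S'.
So the next term is two copies of bSSbSSbSSbS with 'S' between the halves.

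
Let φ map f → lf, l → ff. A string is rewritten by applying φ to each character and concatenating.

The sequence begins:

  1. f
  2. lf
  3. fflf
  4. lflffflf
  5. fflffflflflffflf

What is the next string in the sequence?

lflffflflflffflffflffflflflffflf

φ(fflffflflflffflf) expands symbol-by-symbol to lf lf ff lf lf lf ff lf ff lf ff lf lf lf ff lf; joining the 16 pieces gives the next term.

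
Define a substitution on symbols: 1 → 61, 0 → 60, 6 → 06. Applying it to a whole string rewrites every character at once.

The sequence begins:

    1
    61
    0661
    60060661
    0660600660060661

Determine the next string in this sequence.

Rewriting the 16 symbols of 0660600660060661 one by one yields 60 06 06 60 06 60 60 06 06 60 60 06 60 06 06 61; concatenated:

60060660066060060660600660060661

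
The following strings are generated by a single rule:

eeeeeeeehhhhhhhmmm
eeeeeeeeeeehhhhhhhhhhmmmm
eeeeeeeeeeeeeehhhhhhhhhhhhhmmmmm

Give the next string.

eeeeeeeeeeeeeeeeehhhhhhhhhhhhhhhhmmmmmm

The n-th term is 3n+2 e's then 3n+1 h's then n+1 m's, where the shown terms are n = 2, 3, 4.
At n = 5 the blocks have lengths 17, 16, 6.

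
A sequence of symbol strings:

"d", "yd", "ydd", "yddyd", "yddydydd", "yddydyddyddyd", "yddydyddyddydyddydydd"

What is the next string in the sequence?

yddydyddyddydyddydyddyddydyddyddyd

From term 3 onward, concatenate the last term with the second-to-last: yd·d = ydd, ydd·yd = yddyd, …
Continuing: yddydyddyddydyddydydd · yddydyddyddyd gives term 8.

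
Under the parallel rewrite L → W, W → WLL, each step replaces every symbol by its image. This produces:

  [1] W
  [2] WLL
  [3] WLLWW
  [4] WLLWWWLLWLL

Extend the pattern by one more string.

WLLWWWLLWLLWLLWWWLLWW

Apply φ to WLLWWWLLWLL symbol by symbol: W→WLL, L→W, L→W, W→WLL, W→WLL, W→WLL, L→W, L→W, W→WLL, L→W, L→W; joined: WLL W W WLL WLL WLL W W WLL W W.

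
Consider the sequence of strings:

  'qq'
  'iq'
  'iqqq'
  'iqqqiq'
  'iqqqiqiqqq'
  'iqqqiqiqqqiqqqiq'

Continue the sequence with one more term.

iqqqiqiqqqiqqqiqiqqqiqiqqq

This is a Fibonacci-style word recurrence s(k) = s(k−1)·s(k−2): e.g. iq·qq = iqqq.
So term 7 is iqqqiqiqqqiqqqiq·iqqqiqiqqq.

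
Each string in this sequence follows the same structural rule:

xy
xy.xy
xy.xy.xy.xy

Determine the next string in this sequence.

xy.xy.xy.xy.xy.xy.xy.xy

Every step duplicates the string with '.' between the halves.
One more doubling of xy.xy.xy.xy gives the answer.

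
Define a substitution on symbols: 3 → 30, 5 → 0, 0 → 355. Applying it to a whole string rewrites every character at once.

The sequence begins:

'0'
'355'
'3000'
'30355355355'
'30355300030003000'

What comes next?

303553000303553553553035535535530355355355

Replace each of the 17 characters of 30355300030003000 in place — 30 355 30 0 0 30 355 355 355 30 355 355 355 30 355 355 355 — and concatenate.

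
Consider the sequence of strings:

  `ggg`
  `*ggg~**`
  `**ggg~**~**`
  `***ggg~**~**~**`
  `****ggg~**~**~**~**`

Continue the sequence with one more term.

*****ggg~**~**~**~**~**

s(k+1) = *·s(k)·~**, so each term gains * as a prefix and ~** as a suffix.
One more step from ****ggg~**~**~**~** gives the answer.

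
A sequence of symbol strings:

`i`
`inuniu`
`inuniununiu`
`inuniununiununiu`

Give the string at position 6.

inuniununiununiununiununiu

Every step adds nuniu to the end: s(k+1) = s(k)·nuniu.
From inuniununiununiu, 2 further steps: inuniununiununiu → inuniununiununiununiu → (answer).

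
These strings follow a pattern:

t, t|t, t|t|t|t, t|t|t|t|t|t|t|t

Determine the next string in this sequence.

t|t|t|t|t|t|t|t|t|t|t|t|t|t|t|t

Each string is two copies of the previous one joined by '|'.
So the next term is two copies of t|t|t|t|t|t|t|t with '|' between the halves.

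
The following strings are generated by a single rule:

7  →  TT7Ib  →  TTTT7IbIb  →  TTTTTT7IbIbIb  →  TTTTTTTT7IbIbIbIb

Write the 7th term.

TTTTTTTTTTTT7IbIbIbIbIbIb

Each term wraps the previous one in TT on the left and Ib on the right.
From TTTTTTTT7IbIbIbIb, 2 further steps: TTTTTTTT7IbIbIbIb → TTTTTTTTTT7IbIbIbIbIb → (answer).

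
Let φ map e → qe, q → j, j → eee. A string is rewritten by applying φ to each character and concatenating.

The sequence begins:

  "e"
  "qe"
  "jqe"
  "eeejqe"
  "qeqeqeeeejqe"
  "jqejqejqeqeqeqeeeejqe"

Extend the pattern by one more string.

eeejqeeeejqeeeejqejqejqejqeqeqeqeeeejqe

φ(jqejqejqeqeqeqeeeejqe) expands symbol-by-symbol to eee j qe eee j qe eee j qe j qe j qe j qe qe qe qe eee j qe; joining the 21 pieces gives the next term.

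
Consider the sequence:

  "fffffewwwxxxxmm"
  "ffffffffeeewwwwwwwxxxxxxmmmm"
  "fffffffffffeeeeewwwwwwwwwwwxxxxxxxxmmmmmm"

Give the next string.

ffffffffffffffeeeeeeewwwwwwwwwwwwwwwxxxxxxxxxxmmmmmmmm

Term n consists of 3n+2 f's, followed by 2n-1 e's, followed by 4n-1 w's, followed by 2n+2 x's, followed by 2n m's (n = 1, 2, …).
Setting n = 4 gives 14, 7, 15, 10, 8 characters in each block.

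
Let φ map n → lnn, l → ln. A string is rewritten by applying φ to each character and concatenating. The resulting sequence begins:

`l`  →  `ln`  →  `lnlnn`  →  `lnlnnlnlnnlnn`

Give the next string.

Rewriting the 13 symbols of lnlnnlnlnnlnn one by one yields ln lnn ln lnn lnn ln lnn ln lnn lnn ln lnn lnn; concatenated:

lnlnnlnlnnlnnlnlnnlnlnnlnnlnlnnlnn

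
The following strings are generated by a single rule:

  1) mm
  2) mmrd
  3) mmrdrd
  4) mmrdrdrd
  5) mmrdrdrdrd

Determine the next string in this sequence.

mmrdrdrdrdrd

Every step adds rd to the end: s(k+1) = s(k)·rd.
One more step from mmrdrdrdrd gives the answer.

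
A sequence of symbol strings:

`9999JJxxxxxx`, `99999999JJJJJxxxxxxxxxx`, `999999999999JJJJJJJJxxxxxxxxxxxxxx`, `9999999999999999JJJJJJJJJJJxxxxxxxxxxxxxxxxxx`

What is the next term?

The n-th term is 4n 9's then 3n-1 J's then 4n+2 x's (n = 1, 2, …).
For the next term, n = 5, so the run lengths are 20, 14, 22.

99999999999999999999JJJJJJJJJJJJJJxxxxxxxxxxxxxxxxxxxxxx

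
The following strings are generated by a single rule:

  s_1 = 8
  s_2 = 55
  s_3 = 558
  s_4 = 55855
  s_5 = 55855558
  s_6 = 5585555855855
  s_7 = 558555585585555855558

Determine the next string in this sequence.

From term 3 onward, concatenate the last term with the second-to-last: 55·8 = 558, 558·55 = 55855, …
Continuing: 558555585585555855558 · 5585555855855 gives term 8.

5585555855855558555585585555855855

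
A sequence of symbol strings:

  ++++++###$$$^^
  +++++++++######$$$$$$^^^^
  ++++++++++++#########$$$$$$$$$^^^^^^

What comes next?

Term n consists of 3n+3 +'s, followed by 3n #'s, followed by 3n $'s, followed by 2n ^'s (n = 1, 2, …).
At n = 4 the blocks have lengths 15, 12, 12, 8.

+++++++++++++++############$$$$$$$$$$$$^^^^^^^^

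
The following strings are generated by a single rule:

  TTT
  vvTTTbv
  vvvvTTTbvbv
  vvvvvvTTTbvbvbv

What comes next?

Every step adds vv to the front and bv to the end of the previous string.
So the next term is vv·vvvvvvTTTbvbvbv·bv.

vvvvvvvvTTTbvbvbvbv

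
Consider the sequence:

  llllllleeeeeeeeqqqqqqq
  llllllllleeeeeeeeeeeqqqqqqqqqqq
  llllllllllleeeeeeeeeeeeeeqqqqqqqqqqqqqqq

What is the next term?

Each string has the form l^{2n+3} e^{3n+2} q^{4n-1}, where the shown terms are n = 2, 3, 4.
Setting n = 5 gives 13, 17, 19 characters in each block.

llllllllllllleeeeeeeeeeeeeeeeeqqqqqqqqqqqqqqqqqqq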